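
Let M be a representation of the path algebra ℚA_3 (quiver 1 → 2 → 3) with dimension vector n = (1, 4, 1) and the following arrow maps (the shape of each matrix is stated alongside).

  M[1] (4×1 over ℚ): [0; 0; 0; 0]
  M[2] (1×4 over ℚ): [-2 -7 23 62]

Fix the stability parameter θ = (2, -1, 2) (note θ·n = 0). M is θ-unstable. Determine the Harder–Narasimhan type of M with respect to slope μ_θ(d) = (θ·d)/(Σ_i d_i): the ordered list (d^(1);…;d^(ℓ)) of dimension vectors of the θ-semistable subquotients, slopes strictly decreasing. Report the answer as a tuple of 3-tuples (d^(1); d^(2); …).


Barcode: M ≅ I[1,1], I[2,2]^3, I[2,3]. HN layers by μ_θ (2 steps, strictly decreasing):
  μ^(1)=2; μ^(2)=-1

((1, 0, 1); (0, 4, 0))


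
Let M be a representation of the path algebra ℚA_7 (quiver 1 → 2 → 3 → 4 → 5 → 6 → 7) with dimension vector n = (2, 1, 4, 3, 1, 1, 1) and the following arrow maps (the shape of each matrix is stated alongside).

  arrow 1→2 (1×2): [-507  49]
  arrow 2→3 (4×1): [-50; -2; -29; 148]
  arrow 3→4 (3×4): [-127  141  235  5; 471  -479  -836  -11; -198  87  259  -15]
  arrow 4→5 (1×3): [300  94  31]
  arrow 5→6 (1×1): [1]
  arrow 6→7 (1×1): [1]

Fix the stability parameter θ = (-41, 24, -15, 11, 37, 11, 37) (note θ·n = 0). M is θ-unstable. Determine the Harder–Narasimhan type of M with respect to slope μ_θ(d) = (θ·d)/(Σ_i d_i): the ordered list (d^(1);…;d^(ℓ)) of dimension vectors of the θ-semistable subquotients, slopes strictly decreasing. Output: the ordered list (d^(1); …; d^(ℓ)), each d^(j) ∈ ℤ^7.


Barcode: M ≅ I[1,1], I[1,7], I[3,3], I[3,4]^2. HN layers by μ_θ (6 steps, strictly decreasing):
  μ^(1)=37; μ^(2)=24; μ^(3)=11; μ^(4)=9/2; μ^(5)=-15; μ^(6)=-41

((0, 0, 0, 0, 0, 0, 1); (0, 0, 0, 0, 1, 1, 0); (0, 0, 0, 3, 0, 0, 0); (0, 1, 1, 0, 0, 0, 0); (0, 0, 3, 0, 0, 0, 0); (2, 0, 0, 0, 0, 0, 0))


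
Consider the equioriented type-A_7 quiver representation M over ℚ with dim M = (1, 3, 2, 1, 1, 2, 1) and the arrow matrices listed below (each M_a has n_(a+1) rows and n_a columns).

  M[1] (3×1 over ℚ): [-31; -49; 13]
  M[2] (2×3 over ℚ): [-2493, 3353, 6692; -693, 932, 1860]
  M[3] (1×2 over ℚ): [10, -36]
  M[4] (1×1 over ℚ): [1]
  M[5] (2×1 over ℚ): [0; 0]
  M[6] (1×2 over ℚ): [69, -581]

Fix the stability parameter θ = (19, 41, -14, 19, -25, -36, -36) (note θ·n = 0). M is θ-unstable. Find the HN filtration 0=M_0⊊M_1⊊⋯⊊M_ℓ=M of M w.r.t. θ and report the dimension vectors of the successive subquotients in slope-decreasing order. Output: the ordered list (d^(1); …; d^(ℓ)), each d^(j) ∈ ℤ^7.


Barcode: M ≅ I[1,3], I[2,2], I[2,5], I[6,6], I[6,7]. HN layers by μ_θ (4 steps, strictly decreasing):
  μ^(1)=41; μ^(2)=46/3; μ^(3)=21/4; μ^(4)=-36

((0, 1, 0, 0, 0, 0, 0); (1, 1, 1, 0, 0, 0, 0); (0, 1, 1, 1, 1, 0, 0); (0, 0, 0, 0, 0, 2, 1))


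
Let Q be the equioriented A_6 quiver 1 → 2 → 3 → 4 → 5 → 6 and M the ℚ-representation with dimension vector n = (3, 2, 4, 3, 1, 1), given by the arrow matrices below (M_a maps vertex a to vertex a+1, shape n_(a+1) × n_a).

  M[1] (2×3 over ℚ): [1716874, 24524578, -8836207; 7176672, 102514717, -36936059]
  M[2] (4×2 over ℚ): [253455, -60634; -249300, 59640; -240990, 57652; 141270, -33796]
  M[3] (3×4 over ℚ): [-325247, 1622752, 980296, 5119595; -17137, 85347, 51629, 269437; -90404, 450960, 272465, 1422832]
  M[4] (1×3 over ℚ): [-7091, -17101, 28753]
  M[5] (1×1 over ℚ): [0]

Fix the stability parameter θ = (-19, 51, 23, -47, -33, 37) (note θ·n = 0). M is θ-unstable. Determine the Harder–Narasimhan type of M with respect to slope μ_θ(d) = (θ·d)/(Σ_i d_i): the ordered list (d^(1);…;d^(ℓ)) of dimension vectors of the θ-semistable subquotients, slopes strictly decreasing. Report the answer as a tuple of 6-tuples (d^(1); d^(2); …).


Interval decomposition of M: I[1,1], I[1,2], I[1,5], I[3,3], I[3,4]^2, I[6,6].
HN type (ℓ=6): μ^(1)=51; μ^(2)=37; μ^(3)=23; μ^(4)=-3/2; μ^(5)=-12; μ^(6)=-19

((0, 1, 0, 0, 0, 0); (0, 0, 0, 0, 0, 1); (0, 0, 1, 0, 0, 0); (0, 1, 1, 1, 1, 0); (0, 0, 2, 2, 0, 0); (3, 0, 0, 0, 0, 0))


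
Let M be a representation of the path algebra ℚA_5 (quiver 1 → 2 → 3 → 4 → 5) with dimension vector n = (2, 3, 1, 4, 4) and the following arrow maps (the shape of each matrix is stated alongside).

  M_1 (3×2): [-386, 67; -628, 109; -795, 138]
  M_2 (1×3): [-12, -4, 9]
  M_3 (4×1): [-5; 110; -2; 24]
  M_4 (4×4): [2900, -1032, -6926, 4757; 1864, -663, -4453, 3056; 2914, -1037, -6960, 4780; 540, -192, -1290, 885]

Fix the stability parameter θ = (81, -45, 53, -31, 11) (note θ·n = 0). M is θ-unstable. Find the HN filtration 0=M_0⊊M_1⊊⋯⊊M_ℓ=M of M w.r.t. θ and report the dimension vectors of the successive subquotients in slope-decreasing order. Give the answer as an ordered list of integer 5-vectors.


Interval decomposition of M: I[1,2], I[1,4], I[2,2], I[4,5]^3, I[5,5].
HN type (ℓ=5): μ^(1)=18; μ^(2)=29/2; μ^(3)=11; μ^(4)=-31; μ^(5)=-45

((1, 1, 0, 0, 0); (1, 1, 1, 1, 0); (0, 0, 0, 0, 4); (0, 0, 0, 3, 0); (0, 1, 0, 0, 0))


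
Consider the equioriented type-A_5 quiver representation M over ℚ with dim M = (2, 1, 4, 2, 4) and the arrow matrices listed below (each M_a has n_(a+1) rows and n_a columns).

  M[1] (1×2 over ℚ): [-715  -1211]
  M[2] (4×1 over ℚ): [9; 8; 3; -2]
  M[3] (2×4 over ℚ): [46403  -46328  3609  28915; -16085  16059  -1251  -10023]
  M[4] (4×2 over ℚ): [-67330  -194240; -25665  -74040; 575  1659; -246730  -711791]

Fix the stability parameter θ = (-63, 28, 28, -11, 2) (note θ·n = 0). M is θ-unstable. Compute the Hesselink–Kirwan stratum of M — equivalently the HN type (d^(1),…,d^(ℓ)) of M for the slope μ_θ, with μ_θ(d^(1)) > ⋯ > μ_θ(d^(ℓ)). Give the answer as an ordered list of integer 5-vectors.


Interval decomposition of M: I[1,1], I[1,3], I[3,3], I[3,5]^2, I[5,5]^2.
HN type (ℓ=4): μ^(1)=28; μ^(2)=19/3; μ^(3)=2; μ^(4)=-63

((0, 1, 2, 0, 0); (0, 0, 2, 2, 2); (0, 0, 0, 0, 2); (2, 0, 0, 0, 0))


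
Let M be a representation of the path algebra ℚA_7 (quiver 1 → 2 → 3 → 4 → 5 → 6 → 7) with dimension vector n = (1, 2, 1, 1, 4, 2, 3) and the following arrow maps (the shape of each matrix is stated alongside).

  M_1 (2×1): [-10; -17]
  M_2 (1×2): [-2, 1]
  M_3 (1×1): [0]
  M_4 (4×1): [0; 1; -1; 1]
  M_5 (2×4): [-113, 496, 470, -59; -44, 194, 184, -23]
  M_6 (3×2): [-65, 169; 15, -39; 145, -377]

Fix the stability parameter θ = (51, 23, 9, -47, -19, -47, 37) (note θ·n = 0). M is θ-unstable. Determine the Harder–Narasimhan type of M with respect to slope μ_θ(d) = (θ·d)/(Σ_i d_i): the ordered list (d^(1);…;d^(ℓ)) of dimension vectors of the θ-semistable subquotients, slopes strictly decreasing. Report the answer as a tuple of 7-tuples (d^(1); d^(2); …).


Barcode: M ≅ I[1,3], I[2,2], I[4,7], I[5,5]^2, I[5,6], I[7,7]^2. HN layers by μ_θ (6 steps, strictly decreasing):
  μ^(1)=37; μ^(2)=83/3; μ^(3)=23; μ^(4)=-19; μ^(5)=-33; μ^(6)=-47

((0, 0, 0, 0, 0, 0, 3); (1, 1, 1, 0, 0, 0, 0); (0, 1, 0, 0, 0, 0, 0); (0, 0, 0, 0, 2, 0, 0); (0, 0, 0, 0, 2, 2, 0); (0, 0, 0, 1, 0, 0, 0))


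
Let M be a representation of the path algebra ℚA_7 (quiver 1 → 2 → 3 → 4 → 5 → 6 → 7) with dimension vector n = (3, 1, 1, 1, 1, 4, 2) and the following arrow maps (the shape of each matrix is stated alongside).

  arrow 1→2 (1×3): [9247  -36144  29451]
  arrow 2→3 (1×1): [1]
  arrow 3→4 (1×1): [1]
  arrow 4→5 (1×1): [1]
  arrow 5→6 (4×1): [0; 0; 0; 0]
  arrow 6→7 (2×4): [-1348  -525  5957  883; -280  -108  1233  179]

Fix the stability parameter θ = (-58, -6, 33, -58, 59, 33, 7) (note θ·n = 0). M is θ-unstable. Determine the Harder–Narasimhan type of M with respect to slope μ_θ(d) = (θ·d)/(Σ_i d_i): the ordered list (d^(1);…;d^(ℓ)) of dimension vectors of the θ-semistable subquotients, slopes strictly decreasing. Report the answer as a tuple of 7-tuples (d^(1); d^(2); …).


Via rank(M_{q-1}∘⋯∘M_p): M ≅ I[1,1]^2, I[1,5], I[6,6]^2, I[6,7]^2.
μ_θ-semistable layers: μ^(1)=59; μ^(2)=33; μ^(3)=20; μ^(4)=-31/3; μ^(5)=-58

((0, 0, 0, 0, 1, 0, 0); (0, 0, 0, 0, 0, 2, 0); (0, 0, 0, 0, 0, 2, 2); (0, 1, 1, 1, 0, 0, 0); (3, 0, 0, 0, 0, 0, 0))


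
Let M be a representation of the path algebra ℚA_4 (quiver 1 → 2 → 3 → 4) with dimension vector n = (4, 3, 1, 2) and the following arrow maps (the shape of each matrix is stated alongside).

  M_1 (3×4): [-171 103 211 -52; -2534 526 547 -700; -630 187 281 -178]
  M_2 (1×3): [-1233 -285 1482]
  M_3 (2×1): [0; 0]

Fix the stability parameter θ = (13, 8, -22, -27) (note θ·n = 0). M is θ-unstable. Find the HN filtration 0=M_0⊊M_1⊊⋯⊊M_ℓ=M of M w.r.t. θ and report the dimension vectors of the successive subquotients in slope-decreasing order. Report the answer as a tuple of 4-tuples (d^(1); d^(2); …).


Via rank(M_{q-1}∘⋯∘M_p): M ≅ I[1,1], I[1,2]^2, I[1,3], I[4,4]^2.
μ_θ-semistable layers: μ^(1)=13; μ^(2)=21/2; μ^(3)=-1/3; μ^(4)=-27

((1, 0, 0, 0); (2, 2, 0, 0); (1, 1, 1, 0); (0, 0, 0, 2))


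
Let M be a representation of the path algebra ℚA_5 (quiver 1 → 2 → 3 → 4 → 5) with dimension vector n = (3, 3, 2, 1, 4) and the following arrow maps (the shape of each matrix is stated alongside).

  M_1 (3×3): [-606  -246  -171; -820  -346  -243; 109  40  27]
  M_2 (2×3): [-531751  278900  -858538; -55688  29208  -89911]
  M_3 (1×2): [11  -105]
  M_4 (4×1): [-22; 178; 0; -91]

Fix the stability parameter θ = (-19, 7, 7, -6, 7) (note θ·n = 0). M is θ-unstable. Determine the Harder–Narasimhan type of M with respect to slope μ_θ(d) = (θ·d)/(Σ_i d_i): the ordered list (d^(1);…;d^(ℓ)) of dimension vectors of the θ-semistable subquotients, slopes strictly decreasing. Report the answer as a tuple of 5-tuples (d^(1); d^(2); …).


Via rank(M_{q-1}∘⋯∘M_p): M ≅ I[1,1], I[1,3], I[1,5], I[2,2], I[5,5]^3.
μ_θ-semistable layers: μ^(1)=7; μ^(2)=8/3; μ^(3)=-19

((0, 2, 1, 0, 4); (0, 1, 1, 1, 0); (3, 0, 0, 0, 0))


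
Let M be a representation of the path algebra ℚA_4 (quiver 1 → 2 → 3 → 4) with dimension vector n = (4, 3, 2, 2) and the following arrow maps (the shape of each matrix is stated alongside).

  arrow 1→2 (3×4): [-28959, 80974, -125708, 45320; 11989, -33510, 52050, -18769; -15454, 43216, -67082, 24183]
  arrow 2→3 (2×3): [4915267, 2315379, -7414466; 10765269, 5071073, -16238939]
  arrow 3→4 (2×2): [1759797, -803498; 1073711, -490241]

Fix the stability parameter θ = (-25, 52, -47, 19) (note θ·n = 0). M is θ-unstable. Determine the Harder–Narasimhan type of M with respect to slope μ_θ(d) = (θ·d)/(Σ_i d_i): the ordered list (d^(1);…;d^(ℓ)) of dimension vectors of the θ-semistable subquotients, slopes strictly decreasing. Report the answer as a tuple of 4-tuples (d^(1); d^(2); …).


Interval decomposition of M: I[1,1]^2, I[1,2], I[1,4], I[2,4].
HN type (ℓ=4): μ^(1)=52; μ^(2)=19; μ^(3)=5/2; μ^(4)=-25

((0, 1, 0, 0); (0, 0, 0, 2); (0, 2, 2, 0); (4, 0, 0, 0))


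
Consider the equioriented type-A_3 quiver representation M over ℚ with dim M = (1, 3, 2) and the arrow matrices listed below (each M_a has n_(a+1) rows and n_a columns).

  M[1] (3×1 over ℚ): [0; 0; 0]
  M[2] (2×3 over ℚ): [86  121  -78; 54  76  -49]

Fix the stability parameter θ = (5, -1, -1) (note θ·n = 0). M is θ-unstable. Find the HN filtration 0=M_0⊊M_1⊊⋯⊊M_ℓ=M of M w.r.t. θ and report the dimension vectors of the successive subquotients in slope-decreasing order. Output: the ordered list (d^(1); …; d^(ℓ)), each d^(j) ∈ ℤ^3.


Barcode: M ≅ I[1,1], I[2,2], I[2,3]^2. HN layers by μ_θ (2 steps, strictly decreasing):
  μ^(1)=5; μ^(2)=-1

((1, 0, 0); (0, 3, 2))


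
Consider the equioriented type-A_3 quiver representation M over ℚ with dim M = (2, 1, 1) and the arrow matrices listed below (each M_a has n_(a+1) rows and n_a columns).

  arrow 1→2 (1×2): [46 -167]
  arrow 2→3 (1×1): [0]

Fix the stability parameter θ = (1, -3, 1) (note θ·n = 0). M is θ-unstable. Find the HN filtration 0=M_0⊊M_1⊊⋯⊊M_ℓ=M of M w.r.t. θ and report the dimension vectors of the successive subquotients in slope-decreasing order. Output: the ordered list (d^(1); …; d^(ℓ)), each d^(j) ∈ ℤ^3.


Barcode: M ≅ I[1,1], I[1,2], I[3,3]. HN layers by μ_θ (2 steps, strictly decreasing):
  μ^(1)=1; μ^(2)=-1

((1, 0, 1); (1, 1, 0))


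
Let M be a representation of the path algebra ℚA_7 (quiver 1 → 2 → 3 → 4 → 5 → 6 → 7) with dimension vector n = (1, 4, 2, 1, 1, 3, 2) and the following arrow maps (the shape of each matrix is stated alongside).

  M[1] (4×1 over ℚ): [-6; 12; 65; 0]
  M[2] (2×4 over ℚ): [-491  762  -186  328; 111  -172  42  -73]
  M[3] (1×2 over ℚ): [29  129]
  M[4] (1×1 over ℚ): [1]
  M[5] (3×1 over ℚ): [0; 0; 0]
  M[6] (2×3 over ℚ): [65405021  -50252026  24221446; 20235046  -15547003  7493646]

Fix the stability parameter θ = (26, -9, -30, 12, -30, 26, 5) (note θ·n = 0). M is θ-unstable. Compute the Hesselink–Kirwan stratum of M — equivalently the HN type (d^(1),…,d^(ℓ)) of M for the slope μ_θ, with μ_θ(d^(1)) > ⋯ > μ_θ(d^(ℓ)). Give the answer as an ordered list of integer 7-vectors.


Interval decomposition of M: I[1,2], I[2,2], I[2,3], I[2,5], I[6,6], I[6,7]^2.
HN type (ℓ=5): μ^(1)=26; μ^(2)=31/2; μ^(3)=17/2; μ^(4)=-9; μ^(5)=-39/2

((0, 0, 0, 0, 0, 1, 0); (0, 0, 0, 0, 0, 2, 2); (1, 1, 0, 0, 0, 0, 0); (0, 1, 0, 1, 1, 0, 0); (0, 2, 2, 0, 0, 0, 0))


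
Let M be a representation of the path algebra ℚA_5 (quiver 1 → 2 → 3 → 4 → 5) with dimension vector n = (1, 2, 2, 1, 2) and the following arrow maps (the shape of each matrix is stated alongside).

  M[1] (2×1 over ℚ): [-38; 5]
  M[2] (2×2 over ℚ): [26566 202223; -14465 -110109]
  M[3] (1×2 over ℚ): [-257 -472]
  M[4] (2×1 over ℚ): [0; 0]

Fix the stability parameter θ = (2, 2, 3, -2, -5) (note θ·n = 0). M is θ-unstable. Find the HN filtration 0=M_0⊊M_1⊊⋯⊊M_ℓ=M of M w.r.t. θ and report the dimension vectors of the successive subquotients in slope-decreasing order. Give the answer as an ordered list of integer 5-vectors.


Interval decomposition of M: I[1,4], I[2,3], I[5,5]^2.
HN type (ℓ=4): μ^(1)=3; μ^(2)=2; μ^(3)=5/4; μ^(4)=-5

((0, 0, 1, 0, 0); (0, 1, 0, 0, 0); (1, 1, 1, 1, 0); (0, 0, 0, 0, 2))


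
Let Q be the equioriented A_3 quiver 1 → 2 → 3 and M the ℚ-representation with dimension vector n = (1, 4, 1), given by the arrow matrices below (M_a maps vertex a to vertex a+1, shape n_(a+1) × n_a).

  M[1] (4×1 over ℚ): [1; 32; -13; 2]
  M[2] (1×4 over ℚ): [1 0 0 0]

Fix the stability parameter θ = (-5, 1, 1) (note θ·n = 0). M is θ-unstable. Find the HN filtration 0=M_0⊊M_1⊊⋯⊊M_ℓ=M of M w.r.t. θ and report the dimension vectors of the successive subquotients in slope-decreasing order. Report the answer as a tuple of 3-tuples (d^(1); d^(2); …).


Interval decomposition of M: I[1,3], I[2,2]^3.
HN type (ℓ=2): μ^(1)=1; μ^(2)=-5

((0, 4, 1); (1, 0, 0))


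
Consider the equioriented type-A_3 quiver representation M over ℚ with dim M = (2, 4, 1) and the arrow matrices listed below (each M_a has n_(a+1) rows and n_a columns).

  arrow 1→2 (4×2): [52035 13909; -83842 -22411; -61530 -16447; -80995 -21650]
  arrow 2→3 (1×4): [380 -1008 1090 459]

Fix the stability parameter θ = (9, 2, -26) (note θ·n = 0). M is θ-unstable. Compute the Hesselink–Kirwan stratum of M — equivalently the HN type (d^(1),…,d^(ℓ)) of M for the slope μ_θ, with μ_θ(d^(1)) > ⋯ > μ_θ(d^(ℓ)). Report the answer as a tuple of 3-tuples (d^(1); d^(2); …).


Barcode: M ≅ I[1,2], I[1,3], I[2,2]^2. HN layers by μ_θ (3 steps, strictly decreasing):
  μ^(1)=11/2; μ^(2)=2; μ^(3)=-5

((1, 1, 0); (0, 2, 0); (1, 1, 1))


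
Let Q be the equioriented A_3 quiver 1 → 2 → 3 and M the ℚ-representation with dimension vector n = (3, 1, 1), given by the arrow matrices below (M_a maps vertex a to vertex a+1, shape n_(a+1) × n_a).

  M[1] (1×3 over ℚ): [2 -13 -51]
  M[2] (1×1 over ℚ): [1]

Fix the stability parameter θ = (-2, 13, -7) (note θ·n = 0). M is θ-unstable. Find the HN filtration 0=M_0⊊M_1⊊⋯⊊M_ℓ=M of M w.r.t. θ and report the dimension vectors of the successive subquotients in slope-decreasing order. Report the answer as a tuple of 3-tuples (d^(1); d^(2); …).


Interval decomposition of M: I[1,1]^2, I[1,3].
HN type (ℓ=2): μ^(1)=3; μ^(2)=-2

((0, 1, 1); (3, 0, 0))


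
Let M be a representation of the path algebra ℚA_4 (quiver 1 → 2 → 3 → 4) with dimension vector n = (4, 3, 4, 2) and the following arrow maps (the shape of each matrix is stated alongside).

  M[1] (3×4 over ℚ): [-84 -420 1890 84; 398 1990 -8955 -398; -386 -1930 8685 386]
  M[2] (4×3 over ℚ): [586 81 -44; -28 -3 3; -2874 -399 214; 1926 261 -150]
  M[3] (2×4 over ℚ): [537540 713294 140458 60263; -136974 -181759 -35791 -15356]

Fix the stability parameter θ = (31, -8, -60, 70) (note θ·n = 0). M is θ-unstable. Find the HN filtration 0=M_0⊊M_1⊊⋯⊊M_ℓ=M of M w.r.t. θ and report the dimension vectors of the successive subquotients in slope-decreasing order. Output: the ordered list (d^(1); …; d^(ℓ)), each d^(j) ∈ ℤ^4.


Via rank(M_{q-1}∘⋯∘M_p): M ≅ I[1,1]^3, I[1,4], I[2,2], I[2,4], I[3,3]^2.
μ_θ-semistable layers: μ^(1)=70; μ^(2)=31; μ^(3)=-8; μ^(4)=-37/3; μ^(5)=-34; μ^(6)=-60

((0, 0, 0, 2); (3, 0, 0, 0); (0, 1, 0, 0); (1, 1, 1, 0); (0, 1, 1, 0); (0, 0, 2, 0))


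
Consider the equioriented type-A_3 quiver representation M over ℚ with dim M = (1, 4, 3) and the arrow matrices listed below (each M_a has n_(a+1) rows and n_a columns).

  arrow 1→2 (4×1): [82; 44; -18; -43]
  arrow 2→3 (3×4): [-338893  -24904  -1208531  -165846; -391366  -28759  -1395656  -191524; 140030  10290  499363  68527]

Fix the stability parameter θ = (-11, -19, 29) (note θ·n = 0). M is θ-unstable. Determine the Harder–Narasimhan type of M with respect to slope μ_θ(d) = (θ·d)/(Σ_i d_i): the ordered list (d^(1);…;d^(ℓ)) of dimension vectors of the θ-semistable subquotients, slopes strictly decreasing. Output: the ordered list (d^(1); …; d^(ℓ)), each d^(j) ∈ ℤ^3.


Via rank(M_{q-1}∘⋯∘M_p): M ≅ I[1,3], I[2,2], I[2,3]^2.
μ_θ-semistable layers: μ^(1)=29; μ^(2)=-15; μ^(3)=-19

((0, 0, 3); (1, 1, 0); (0, 3, 0))


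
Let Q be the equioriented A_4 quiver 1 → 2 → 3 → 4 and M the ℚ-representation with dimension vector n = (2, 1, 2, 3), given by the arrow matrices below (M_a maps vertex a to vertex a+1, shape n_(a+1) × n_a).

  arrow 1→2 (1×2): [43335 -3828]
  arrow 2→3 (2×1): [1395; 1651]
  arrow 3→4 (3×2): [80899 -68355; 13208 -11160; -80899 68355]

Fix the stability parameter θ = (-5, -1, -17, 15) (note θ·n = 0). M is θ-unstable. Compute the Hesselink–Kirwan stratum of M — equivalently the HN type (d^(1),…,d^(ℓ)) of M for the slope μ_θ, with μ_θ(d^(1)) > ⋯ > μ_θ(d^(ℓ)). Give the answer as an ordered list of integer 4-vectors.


Barcode: M ≅ I[1,1], I[1,3], I[3,4], I[4,4]^2. HN layers by μ_θ (4 steps, strictly decreasing):
  μ^(1)=15; μ^(2)=-5; μ^(3)=-23/3; μ^(4)=-17

((0, 0, 0, 3); (1, 0, 0, 0); (1, 1, 1, 0); (0, 0, 1, 0))


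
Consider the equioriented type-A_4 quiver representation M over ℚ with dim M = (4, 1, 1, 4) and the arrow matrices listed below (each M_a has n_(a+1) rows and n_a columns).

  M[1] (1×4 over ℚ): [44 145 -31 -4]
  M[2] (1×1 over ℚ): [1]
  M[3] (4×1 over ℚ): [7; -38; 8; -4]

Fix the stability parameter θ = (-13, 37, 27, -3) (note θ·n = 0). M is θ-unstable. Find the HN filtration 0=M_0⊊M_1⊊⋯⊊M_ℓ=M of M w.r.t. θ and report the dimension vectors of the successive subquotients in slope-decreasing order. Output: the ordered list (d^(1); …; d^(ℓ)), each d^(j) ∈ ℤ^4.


Via rank(M_{q-1}∘⋯∘M_p): M ≅ I[1,1]^3, I[1,4], I[4,4]^3.
μ_θ-semistable layers: μ^(1)=61/3; μ^(2)=-3; μ^(3)=-13

((0, 1, 1, 1); (0, 0, 0, 3); (4, 0, 0, 0))


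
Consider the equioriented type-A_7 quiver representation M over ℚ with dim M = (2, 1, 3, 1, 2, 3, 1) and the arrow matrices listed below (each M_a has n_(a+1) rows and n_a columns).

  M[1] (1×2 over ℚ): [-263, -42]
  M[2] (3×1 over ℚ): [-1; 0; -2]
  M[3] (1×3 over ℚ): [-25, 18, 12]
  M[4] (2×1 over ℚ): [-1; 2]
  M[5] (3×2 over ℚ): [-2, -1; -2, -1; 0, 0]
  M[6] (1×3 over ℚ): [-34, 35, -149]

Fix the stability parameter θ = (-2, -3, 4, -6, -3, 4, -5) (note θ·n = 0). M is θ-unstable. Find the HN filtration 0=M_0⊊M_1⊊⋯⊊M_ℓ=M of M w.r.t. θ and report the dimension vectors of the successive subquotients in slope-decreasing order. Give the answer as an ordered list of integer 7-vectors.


Via rank(M_{q-1}∘⋯∘M_p): M ≅ I[1,1], I[1,5], I[3,3]^2, I[5,7], I[6,6]^2.
μ_θ-semistable layers: μ^(1)=4; μ^(2)=-1/2; μ^(3)=-5/3; μ^(4)=-2; μ^(5)=-5/2; μ^(6)=-3

((0, 0, 2, 0, 0, 2, 0); (0, 0, 0, 0, 0, 1, 1); (0, 0, 1, 1, 1, 0, 0); (1, 0, 0, 0, 0, 0, 0); (1, 1, 0, 0, 0, 0, 0); (0, 0, 0, 0, 1, 0, 0))


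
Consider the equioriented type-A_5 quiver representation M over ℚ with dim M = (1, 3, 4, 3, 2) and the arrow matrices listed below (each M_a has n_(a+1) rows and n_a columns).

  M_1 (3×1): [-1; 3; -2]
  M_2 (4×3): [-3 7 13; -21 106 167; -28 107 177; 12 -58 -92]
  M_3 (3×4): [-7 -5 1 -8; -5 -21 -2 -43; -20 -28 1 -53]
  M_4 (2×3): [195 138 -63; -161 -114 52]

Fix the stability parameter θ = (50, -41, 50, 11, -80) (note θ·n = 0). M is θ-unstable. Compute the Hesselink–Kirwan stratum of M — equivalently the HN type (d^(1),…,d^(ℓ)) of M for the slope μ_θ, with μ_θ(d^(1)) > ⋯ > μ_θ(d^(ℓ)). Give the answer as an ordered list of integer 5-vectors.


Interval decomposition of M: I[1,5], I[2,4], I[2,5], I[3,3].
HN type (ℓ=5): μ^(1)=50; μ^(2)=61/2; μ^(3)=-2; μ^(4)=-19/3; μ^(5)=-41

((0, 0, 1, 0, 0); (0, 0, 1, 1, 0); (1, 1, 1, 1, 1); (0, 0, 1, 1, 1); (0, 2, 0, 0, 0))


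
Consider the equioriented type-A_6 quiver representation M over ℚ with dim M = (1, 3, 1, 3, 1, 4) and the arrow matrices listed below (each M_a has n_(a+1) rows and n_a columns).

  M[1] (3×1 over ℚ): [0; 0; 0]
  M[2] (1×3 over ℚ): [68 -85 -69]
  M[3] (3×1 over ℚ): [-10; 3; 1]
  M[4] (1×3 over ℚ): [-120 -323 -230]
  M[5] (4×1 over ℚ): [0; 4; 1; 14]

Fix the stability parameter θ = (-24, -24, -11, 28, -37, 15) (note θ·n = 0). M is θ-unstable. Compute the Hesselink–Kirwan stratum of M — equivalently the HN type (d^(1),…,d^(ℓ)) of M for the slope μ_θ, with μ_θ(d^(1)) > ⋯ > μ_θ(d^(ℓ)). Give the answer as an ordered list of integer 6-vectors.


Via rank(M_{q-1}∘⋯∘M_p): M ≅ I[1,1], I[2,2]^2, I[2,6], I[4,4]^2, I[6,6]^3.
μ_θ-semistable layers: μ^(1)=28; μ^(2)=15; μ^(3)=-9/2; μ^(4)=-11; μ^(5)=-24

((0, 0, 0, 2, 0, 0); (0, 0, 0, 0, 0, 4); (0, 0, 0, 1, 1, 0); (0, 0, 1, 0, 0, 0); (1, 3, 0, 0, 0, 0))


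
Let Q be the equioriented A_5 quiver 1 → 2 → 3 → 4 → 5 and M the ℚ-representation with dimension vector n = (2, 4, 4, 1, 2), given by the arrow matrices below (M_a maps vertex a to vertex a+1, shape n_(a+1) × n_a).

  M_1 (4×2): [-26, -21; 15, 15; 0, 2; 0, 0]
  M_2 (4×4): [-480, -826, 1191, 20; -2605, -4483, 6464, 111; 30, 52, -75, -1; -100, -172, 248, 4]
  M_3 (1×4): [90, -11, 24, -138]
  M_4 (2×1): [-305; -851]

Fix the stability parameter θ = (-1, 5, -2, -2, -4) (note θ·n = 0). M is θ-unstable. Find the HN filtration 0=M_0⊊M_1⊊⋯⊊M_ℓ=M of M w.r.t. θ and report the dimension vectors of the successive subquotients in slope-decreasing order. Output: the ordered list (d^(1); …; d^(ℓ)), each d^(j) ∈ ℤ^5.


Via rank(M_{q-1}∘⋯∘M_p): M ≅ I[1,2], I[1,5], I[2,3]^2, I[3,3], I[5,5].
μ_θ-semistable layers: μ^(1)=5; μ^(2)=3/2; μ^(3)=-3/4; μ^(4)=-1; μ^(5)=-2; μ^(6)=-4

((0, 1, 0, 0, 0); (0, 2, 2, 0, 0); (0, 1, 1, 1, 1); (2, 0, 0, 0, 0); (0, 0, 1, 0, 0); (0, 0, 0, 0, 1))


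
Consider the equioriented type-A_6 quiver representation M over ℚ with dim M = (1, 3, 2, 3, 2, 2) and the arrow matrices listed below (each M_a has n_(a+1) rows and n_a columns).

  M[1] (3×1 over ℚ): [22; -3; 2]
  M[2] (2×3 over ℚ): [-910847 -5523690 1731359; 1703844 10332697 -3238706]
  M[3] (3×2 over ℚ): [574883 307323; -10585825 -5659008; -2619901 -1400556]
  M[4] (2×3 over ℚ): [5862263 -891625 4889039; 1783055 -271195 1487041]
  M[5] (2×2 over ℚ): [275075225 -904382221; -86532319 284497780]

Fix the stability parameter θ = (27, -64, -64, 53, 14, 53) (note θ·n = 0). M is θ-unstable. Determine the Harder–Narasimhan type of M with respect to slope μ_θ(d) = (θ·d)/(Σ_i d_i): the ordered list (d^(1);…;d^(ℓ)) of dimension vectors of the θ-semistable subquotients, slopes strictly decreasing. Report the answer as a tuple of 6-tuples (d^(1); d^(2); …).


Interval decomposition of M: I[1,6], I[2,2], I[2,4], I[4,6].
HN type (ℓ=4): μ^(1)=53; μ^(2)=67/2; μ^(3)=-101/3; μ^(4)=-64

((0, 0, 0, 1, 0, 2); (0, 0, 0, 2, 2, 0); (1, 1, 1, 0, 0, 0); (0, 2, 1, 0, 0, 0))


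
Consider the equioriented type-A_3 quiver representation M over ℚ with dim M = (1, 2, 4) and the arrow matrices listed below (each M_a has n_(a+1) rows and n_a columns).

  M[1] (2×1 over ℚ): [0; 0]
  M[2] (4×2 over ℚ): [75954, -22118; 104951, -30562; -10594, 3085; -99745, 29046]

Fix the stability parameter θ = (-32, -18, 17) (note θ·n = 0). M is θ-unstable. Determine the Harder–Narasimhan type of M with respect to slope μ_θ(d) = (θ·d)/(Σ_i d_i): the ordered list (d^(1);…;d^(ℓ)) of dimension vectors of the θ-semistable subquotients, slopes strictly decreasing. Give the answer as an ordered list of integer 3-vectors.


Via rank(M_{q-1}∘⋯∘M_p): M ≅ I[1,1], I[2,3]^2, I[3,3]^2.
μ_θ-semistable layers: μ^(1)=17; μ^(2)=-18; μ^(3)=-32

((0, 0, 4); (0, 2, 0); (1, 0, 0))


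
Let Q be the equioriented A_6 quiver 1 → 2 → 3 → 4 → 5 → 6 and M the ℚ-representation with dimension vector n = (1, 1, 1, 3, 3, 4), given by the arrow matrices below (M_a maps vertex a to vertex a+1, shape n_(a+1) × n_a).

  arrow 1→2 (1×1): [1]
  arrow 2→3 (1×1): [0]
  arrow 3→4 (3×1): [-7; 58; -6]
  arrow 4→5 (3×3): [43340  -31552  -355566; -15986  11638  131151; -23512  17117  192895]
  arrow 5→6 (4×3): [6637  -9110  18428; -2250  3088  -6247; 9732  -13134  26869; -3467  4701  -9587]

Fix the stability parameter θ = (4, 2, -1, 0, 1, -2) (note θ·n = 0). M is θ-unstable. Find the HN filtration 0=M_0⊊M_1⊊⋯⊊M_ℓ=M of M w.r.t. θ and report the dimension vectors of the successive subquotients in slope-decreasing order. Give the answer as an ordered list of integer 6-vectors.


Via rank(M_{q-1}∘⋯∘M_p): M ≅ I[1,2], I[3,4], I[4,6]^2, I[5,6], I[6,6].
μ_θ-semistable layers: μ^(1)=3; μ^(2)=0; μ^(3)=-1/3; μ^(4)=-1/2; μ^(5)=-1; μ^(6)=-2

((1, 1, 0, 0, 0, 0); (0, 0, 0, 1, 0, 0); (0, 0, 0, 2, 2, 2); (0, 0, 0, 0, 1, 1); (0, 0, 1, 0, 0, 0); (0, 0, 0, 0, 0, 1))


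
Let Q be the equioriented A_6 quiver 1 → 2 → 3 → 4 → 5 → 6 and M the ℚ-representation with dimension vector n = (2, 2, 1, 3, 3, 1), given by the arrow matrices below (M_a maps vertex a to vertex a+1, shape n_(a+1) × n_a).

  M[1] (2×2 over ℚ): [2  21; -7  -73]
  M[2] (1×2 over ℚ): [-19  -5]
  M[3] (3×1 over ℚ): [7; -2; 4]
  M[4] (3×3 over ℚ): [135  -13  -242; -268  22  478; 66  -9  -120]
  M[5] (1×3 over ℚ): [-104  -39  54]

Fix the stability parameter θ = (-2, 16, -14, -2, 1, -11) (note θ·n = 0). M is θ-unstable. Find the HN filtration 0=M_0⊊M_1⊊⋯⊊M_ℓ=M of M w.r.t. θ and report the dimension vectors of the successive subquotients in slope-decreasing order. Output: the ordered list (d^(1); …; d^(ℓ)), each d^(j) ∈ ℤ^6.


Via rank(M_{q-1}∘⋯∘M_p): M ≅ I[1,2], I[1,5], I[4,5], I[4,6].
μ_θ-semistable layers: μ^(1)=16; μ^(2)=1; μ^(3)=0; μ^(4)=-2; μ^(5)=-4

((0, 1, 0, 0, 0, 0); (0, 0, 0, 0, 2, 0); (0, 1, 1, 1, 0, 0); (2, 0, 0, 1, 0, 0); (0, 0, 0, 1, 1, 1))


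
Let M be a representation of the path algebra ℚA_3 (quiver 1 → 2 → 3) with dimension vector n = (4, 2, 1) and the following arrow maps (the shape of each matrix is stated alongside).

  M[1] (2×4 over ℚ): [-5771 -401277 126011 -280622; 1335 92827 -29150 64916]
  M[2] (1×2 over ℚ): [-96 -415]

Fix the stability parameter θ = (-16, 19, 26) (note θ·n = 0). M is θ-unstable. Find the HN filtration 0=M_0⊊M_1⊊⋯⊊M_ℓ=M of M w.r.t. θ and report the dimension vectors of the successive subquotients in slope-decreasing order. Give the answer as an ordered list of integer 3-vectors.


Interval decomposition of M: I[1,1]^2, I[1,2], I[1,3].
HN type (ℓ=3): μ^(1)=26; μ^(2)=19; μ^(3)=-16

((0, 0, 1); (0, 2, 0); (4, 0, 0))


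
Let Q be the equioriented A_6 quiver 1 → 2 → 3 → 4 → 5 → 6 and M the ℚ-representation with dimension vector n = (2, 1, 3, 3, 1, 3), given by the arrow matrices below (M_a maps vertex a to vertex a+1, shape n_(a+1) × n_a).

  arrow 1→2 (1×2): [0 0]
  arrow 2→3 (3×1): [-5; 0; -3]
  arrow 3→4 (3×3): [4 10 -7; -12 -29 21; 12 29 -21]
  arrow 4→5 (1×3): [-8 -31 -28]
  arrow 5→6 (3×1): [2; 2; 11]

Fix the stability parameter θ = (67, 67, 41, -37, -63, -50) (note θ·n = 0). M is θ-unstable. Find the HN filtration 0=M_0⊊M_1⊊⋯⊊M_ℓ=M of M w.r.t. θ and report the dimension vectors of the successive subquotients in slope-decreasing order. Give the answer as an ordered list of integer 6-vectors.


Via rank(M_{q-1}∘⋯∘M_p): M ≅ I[1,1]^2, I[2,6], I[3,3], I[3,4], I[4,4], I[6,6]^2.
μ_θ-semistable layers: μ^(1)=67; μ^(2)=41; μ^(3)=2; μ^(4)=-42/5; μ^(5)=-37; μ^(6)=-50

((2, 0, 0, 0, 0, 0); (0, 0, 1, 0, 0, 0); (0, 0, 1, 1, 0, 0); (0, 1, 1, 1, 1, 1); (0, 0, 0, 1, 0, 0); (0, 0, 0, 0, 0, 2))


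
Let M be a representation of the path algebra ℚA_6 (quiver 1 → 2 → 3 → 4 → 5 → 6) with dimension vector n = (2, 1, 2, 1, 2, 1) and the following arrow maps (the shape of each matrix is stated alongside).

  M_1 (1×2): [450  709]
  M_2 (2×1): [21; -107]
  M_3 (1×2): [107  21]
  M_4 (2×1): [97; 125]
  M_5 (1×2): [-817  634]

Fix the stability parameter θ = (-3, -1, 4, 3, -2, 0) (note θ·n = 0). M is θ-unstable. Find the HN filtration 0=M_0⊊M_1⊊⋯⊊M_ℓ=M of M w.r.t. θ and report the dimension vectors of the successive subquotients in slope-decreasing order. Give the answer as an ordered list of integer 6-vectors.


Interval decomposition of M: I[1,1], I[1,3], I[3,6], I[5,5].
HN type (ℓ=5): μ^(1)=4; μ^(2)=5/4; μ^(3)=-1; μ^(4)=-2; μ^(5)=-3

((0, 0, 1, 0, 0, 0); (0, 0, 1, 1, 1, 1); (0, 1, 0, 0, 0, 0); (0, 0, 0, 0, 1, 0); (2, 0, 0, 0, 0, 0))


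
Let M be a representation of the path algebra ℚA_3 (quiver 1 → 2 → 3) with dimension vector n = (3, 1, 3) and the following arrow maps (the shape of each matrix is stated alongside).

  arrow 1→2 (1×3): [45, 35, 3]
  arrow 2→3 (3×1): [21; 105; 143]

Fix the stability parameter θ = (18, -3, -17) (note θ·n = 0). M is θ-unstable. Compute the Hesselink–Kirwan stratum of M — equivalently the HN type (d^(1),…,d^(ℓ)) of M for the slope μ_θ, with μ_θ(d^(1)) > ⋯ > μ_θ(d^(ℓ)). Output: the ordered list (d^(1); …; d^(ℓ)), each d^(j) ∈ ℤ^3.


Barcode: M ≅ I[1,1]^2, I[1,3], I[3,3]^2. HN layers by μ_θ (3 steps, strictly decreasing):
  μ^(1)=18; μ^(2)=-2/3; μ^(3)=-17

((2, 0, 0); (1, 1, 1); (0, 0, 2))


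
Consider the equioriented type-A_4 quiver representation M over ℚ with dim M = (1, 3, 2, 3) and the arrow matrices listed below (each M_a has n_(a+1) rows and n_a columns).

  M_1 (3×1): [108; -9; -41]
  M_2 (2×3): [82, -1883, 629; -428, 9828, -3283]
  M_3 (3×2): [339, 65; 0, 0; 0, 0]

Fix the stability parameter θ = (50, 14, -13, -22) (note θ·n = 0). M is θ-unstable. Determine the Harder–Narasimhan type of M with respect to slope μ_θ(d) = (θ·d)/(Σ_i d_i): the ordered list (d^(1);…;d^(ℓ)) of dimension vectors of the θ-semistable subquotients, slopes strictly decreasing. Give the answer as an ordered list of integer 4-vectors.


Via rank(M_{q-1}∘⋯∘M_p): M ≅ I[1,4], I[2,2], I[2,3], I[4,4]^2.
μ_θ-semistable layers: μ^(1)=14; μ^(2)=29/4; μ^(3)=1/2; μ^(4)=-22

((0, 1, 0, 0); (1, 1, 1, 1); (0, 1, 1, 0); (0, 0, 0, 2))


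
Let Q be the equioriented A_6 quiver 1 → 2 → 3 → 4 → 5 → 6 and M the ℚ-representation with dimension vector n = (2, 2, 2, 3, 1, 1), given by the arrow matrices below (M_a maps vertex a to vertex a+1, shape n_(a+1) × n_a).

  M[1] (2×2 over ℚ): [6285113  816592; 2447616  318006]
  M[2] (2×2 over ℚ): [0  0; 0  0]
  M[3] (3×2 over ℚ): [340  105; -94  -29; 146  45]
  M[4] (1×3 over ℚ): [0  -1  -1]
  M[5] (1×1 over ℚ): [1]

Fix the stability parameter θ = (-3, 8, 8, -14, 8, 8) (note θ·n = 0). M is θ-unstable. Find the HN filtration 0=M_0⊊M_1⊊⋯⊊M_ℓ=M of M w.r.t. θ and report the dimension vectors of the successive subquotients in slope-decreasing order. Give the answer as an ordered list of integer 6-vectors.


Interval decomposition of M: I[1,2]^2, I[3,4], I[3,6], I[4,4].
HN type (ℓ=3): μ^(1)=8; μ^(2)=-3; μ^(3)=-14

((0, 2, 0, 0, 1, 1); (2, 0, 2, 2, 0, 0); (0, 0, 0, 1, 0, 0))


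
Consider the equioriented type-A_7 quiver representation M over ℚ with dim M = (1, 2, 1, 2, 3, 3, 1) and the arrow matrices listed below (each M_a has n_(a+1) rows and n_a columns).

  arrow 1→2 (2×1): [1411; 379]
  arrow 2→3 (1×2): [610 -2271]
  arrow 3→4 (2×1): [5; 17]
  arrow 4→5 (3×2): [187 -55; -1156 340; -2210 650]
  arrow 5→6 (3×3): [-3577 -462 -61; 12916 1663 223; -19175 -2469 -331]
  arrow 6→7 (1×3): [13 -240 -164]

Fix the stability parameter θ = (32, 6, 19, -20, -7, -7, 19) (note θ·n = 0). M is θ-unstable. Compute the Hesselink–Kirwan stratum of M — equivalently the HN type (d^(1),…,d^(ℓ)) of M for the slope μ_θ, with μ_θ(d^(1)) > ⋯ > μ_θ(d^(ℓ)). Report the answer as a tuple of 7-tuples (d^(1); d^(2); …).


Interval decomposition of M: I[1,4], I[2,2], I[4,7], I[5,6]^2.
HN type (ℓ=5): μ^(1)=19; μ^(2)=37/4; μ^(3)=6; μ^(4)=-7; μ^(5)=-20

((0, 0, 0, 0, 0, 0, 1); (1, 1, 1, 1, 0, 0, 0); (0, 1, 0, 0, 0, 0, 0); (0, 0, 0, 0, 3, 3, 0); (0, 0, 0, 1, 0, 0, 0))


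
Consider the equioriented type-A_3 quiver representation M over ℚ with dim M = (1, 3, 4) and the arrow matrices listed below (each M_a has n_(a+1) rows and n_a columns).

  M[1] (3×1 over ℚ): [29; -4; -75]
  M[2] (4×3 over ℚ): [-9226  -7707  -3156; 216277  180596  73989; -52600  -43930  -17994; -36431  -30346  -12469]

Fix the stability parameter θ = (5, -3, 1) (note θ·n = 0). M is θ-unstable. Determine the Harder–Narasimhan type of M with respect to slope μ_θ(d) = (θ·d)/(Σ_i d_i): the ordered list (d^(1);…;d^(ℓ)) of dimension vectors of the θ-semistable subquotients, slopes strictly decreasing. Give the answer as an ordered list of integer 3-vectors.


Interval decomposition of M: I[1,3], I[2,3]^2, I[3,3].
HN type (ℓ=2): μ^(1)=1; μ^(2)=-3

((1, 1, 4); (0, 2, 0))


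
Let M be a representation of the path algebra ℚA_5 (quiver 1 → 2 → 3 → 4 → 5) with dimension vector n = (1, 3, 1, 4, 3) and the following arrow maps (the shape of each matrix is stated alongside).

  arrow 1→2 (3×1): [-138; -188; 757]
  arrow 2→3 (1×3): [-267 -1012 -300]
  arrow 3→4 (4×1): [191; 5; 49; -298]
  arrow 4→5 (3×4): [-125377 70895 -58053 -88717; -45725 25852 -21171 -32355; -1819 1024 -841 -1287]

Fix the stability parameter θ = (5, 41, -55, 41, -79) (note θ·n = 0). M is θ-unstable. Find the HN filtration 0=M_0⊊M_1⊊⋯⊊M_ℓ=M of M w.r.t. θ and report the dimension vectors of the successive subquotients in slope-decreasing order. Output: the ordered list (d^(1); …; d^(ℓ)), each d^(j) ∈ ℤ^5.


Barcode: M ≅ I[1,5], I[2,2]^2, I[4,4], I[4,5]^2. HN layers by μ_θ (3 steps, strictly decreasing):
  μ^(1)=41; μ^(2)=-47/5; μ^(3)=-19

((0, 2, 0, 1, 0); (1, 1, 1, 1, 1); (0, 0, 0, 2, 2))


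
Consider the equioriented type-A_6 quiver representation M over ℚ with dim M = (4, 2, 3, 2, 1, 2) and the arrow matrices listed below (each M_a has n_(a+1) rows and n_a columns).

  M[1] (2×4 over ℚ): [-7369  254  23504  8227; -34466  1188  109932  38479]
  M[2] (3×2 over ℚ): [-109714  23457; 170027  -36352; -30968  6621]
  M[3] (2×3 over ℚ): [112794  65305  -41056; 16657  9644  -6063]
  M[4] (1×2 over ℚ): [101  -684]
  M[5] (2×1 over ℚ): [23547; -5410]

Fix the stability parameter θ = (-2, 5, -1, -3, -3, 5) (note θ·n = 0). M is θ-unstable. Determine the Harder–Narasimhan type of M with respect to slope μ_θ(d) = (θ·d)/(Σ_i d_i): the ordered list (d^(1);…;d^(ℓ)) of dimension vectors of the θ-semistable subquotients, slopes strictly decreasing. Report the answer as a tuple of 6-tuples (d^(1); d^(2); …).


Interval decomposition of M: I[1,1]^2, I[1,4], I[1,6], I[3,3], I[6,6].
HN type (ℓ=5): μ^(1)=5; μ^(2)=1/3; μ^(3)=-1/2; μ^(4)=-1; μ^(5)=-2

((0, 0, 0, 0, 0, 2); (0, 1, 1, 1, 0, 0); (0, 1, 1, 1, 1, 0); (0, 0, 1, 0, 0, 0); (4, 0, 0, 0, 0, 0))


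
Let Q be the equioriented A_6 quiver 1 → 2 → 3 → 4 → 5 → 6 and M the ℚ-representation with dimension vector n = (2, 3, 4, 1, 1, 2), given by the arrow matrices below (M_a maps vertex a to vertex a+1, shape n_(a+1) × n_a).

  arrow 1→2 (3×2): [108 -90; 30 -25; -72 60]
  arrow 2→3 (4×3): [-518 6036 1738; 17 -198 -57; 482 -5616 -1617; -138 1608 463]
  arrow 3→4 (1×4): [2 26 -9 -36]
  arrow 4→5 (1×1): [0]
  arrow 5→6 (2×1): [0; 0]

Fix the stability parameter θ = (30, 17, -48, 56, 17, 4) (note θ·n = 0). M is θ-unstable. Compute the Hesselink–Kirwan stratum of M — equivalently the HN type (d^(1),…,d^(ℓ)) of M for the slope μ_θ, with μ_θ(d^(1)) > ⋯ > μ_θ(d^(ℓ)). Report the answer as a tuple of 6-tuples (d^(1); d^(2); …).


Via rank(M_{q-1}∘⋯∘M_p): M ≅ I[1,1], I[1,2], I[2,3], I[2,4], I[3,3]^2, I[5,5], I[6,6]^2.
μ_θ-semistable layers: μ^(1)=56; μ^(2)=30; μ^(3)=47/2; μ^(4)=17; μ^(5)=4; μ^(6)=-31/2; μ^(7)=-48

((0, 0, 0, 1, 0, 0); (1, 0, 0, 0, 0, 0); (1, 1, 0, 0, 0, 0); (0, 0, 0, 0, 1, 0); (0, 0, 0, 0, 0, 2); (0, 2, 2, 0, 0, 0); (0, 0, 2, 0, 0, 0))


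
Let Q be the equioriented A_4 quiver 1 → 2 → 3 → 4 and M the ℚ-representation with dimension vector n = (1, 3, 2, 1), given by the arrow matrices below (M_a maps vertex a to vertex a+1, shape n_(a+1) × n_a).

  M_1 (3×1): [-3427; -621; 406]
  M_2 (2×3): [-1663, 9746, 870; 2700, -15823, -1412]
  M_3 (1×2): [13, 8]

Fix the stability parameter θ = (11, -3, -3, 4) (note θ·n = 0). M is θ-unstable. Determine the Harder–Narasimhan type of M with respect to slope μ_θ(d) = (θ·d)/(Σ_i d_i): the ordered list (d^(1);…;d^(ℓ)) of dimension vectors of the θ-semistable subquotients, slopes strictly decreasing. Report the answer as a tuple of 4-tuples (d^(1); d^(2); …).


Interval decomposition of M: I[1,4], I[2,2], I[2,3].
HN type (ℓ=3): μ^(1)=4; μ^(2)=5/3; μ^(3)=-3

((0, 0, 0, 1); (1, 1, 1, 0); (0, 2, 1, 0))


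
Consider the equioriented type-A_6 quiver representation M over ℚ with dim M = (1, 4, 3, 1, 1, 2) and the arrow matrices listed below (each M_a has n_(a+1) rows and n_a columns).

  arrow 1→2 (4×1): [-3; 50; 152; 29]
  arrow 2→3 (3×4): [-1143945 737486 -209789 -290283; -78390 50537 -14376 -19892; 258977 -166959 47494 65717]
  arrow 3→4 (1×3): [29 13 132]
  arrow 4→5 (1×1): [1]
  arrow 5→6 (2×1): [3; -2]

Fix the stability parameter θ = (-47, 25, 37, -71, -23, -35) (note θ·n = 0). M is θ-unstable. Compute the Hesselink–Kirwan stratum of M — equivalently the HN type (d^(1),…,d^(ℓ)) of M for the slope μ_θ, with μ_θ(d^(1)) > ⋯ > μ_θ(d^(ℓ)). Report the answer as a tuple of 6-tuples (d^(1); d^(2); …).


Barcode: M ≅ I[1,2], I[2,3]^2, I[2,6], I[6,6]. HN layers by μ_θ (5 steps, strictly decreasing):
  μ^(1)=37; μ^(2)=25; μ^(3)=-67/5; μ^(4)=-35; μ^(5)=-47

((0, 0, 2, 0, 0, 0); (0, 3, 0, 0, 0, 0); (0, 1, 1, 1, 1, 1); (0, 0, 0, 0, 0, 1); (1, 0, 0, 0, 0, 0))
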